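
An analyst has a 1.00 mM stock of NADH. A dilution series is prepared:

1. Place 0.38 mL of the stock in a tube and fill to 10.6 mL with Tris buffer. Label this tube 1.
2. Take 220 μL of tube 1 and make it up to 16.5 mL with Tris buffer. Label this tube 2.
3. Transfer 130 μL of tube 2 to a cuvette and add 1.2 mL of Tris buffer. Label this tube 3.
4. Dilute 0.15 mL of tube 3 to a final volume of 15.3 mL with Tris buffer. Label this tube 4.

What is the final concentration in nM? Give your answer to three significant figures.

Step 1: 0.38 mL brought to 10.6 mL → factor 10.6/0.38 = 27.895
Step 2: 220 μL brought to 16.5 mL → factor 16500/220 = 75
Step 3: 130 μL + 1.2 mL = 1330 μL total → factor 1330/130 = 10.231
Step 4: 0.15 mL brought to 15.3 mL → factor 15.3/0.15 = 102
Overall dilution factor = 27.895 × 75 × 10.231 × 102 = 2.1832 × 10^6
Final = 1.00 mM / 2.1832 × 10^6 = 4.580 × 10^-7 mM = 0.458 nM

0.458 nM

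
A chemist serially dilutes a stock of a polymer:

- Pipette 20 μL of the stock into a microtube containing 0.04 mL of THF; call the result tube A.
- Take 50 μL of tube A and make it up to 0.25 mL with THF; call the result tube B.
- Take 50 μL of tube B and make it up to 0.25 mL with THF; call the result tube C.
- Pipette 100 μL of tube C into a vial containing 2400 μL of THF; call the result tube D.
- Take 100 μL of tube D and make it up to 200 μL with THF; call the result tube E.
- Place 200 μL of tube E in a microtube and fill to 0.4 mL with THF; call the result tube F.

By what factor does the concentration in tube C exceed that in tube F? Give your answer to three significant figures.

100

Step 1: 20 μL + 0.04 mL = 60 μL total → factor 60/20 = 3
Step 2: 50 μL brought to 0.25 mL → factor 250/50 = 5
Step 3: 50 μL brought to 0.25 mL → factor 250/50 = 5
Step 4: 100 μL + 2400 μL = 2500 μL total → factor 2500/100 = 25
Step 5: 100 μL brought to 200 μL → factor 200/100 = 2
Step 6: 200 μL brought to 0.4 mL → factor 400/200 = 2
Dilution factor to tube C = 75; to tube F = 7500
[tube C]/[tube F] = (factor to tube F)/(factor to tube C) = 7500/75 = 100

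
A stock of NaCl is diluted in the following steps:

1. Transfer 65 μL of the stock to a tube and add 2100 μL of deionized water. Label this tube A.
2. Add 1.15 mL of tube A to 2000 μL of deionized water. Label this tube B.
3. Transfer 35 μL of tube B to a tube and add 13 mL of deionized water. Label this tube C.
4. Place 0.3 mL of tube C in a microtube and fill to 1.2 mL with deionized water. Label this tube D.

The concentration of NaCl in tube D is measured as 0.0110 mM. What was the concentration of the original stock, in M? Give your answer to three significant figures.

1.50 M

Step 1: 65 μL + 2100 μL = 2165 μL total → factor 2165/65 = 33.308
Step 2: 1.15 mL + 2000 μL = 3.15 mL total → factor 3.15/1.15 = 2.7391
Step 3: 35 μL + 13 mL = 13035 μL total → factor 13035/35 = 372.43
Step 4: 0.3 mL brought to 1.2 mL → factor 1.2/0.3 = 4
Overall dilution factor = 33.308 × 2.7391 × 372.43 × 4 = 1.3591 × 10^5
Stock = 0.0110 mM × 1.3591 × 10^5 = 1495 mM = 1.50 M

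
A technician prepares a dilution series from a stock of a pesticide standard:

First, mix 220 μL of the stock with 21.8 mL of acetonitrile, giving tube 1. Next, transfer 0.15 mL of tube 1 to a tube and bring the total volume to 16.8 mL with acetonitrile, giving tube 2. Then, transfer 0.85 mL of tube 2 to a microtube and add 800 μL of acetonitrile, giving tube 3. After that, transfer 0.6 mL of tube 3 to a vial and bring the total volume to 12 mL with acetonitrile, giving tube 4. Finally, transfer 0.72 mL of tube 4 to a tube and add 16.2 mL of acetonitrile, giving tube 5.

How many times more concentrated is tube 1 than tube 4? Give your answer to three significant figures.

Step 1: 220 μL + 21.8 mL = 22020 μL total → factor 22020/220 = 100.09
Step 2: 0.15 mL brought to 16.8 mL → factor 16.8/0.15 = 112
Step 3: 0.85 mL + 800 μL = 1.65 mL total → factor 1.65/0.85 = 1.9412
Step 4: 0.6 mL brought to 12 mL → factor 12/0.6 = 20
Dilution factor to tube 1 = 100.09; to tube 4 = 4.3522 × 10^5
[tube 1]/[tube 4] = (factor to tube 4)/(factor to tube 1) = 4.3522 × 10^5/100.09 = 4.35 × 10^3

4.35 × 10^3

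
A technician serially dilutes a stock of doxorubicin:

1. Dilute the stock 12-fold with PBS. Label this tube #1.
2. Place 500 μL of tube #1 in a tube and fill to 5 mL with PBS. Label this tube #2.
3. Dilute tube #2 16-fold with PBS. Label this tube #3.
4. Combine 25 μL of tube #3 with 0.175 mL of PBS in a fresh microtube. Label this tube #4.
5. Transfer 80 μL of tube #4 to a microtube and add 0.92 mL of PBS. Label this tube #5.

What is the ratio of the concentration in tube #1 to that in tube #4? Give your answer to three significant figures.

1.28 × 10^3

Step 1: 12-fold → factor 12
Step 2: 500 μL brought to 5 mL → factor 5000/500 = 10
Step 3: 16-fold → factor 16
Step 4: 25 μL + 0.175 mL = 200 μL total → factor 200/25 = 8
Dilution factor to tube #1 = 12; to tube #4 = 15360
[tube #1]/[tube #4] = (factor to tube #4)/(factor to tube #1) = 15360/12 = 1.28 × 10^3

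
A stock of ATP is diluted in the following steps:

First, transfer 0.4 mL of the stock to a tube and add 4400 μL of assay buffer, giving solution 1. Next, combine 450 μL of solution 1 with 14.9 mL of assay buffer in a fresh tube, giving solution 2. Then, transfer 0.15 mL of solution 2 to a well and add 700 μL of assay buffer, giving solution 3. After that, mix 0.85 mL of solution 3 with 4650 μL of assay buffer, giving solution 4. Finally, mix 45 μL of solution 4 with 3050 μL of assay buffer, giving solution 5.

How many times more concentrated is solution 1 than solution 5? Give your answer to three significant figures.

8.60 × 10^4

Step 1: 0.4 mL + 4400 μL = 4.8 mL total → factor 4.8/0.4 = 12
Step 2: 450 μL + 14.9 mL = 15350 μL total → factor 15350/450 = 34.111
Step 3: 0.15 mL + 700 μL = 0.85 mL total → factor 0.85/0.15 = 5.6667
Step 4: 0.85 mL + 4650 μL = 5.5 mL total → factor 5.5/0.85 = 6.4706
Step 5: 45 μL + 3050 μL = 3095 μL total → factor 3095/45 = 68.778
Dilution factor to solution 1 = 12; to solution 5 = 1.0323 × 10^6
[solution 1]/[solution 5] = (factor to solution 5)/(factor to solution 1) = 1.0323 × 10^6/12 = 8.60 × 10^4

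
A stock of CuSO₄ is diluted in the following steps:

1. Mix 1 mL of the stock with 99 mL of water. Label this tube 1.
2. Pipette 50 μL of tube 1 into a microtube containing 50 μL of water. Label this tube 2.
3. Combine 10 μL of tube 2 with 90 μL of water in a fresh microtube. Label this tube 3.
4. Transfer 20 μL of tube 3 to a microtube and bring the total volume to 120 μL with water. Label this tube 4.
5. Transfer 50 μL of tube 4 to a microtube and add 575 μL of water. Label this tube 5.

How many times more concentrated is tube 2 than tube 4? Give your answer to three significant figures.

60.0

Step 1: 1 mL + 99 mL = 100 mL total → factor 100/1 = 100
Step 2: 50 μL + 50 μL = 100 μL total → factor 100/50 = 2
Step 3: 10 μL + 90 μL = 100 μL total → factor 100/10 = 10
Step 4: 20 μL brought to 120 μL → factor 120/20 = 6
Dilution factor to tube 2 = 200; to tube 4 = 12000
[tube 2]/[tube 4] = (factor to tube 4)/(factor to tube 2) = 12000/200 = 60.0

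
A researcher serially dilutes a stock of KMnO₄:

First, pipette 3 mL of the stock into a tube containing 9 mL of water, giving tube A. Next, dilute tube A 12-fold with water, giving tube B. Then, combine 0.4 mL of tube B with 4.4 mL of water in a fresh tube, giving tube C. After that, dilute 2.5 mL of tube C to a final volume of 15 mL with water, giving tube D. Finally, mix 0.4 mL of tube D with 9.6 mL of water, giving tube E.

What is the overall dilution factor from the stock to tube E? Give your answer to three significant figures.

Step 1: 3 mL + 9 mL = 12 mL total → factor 12/3 = 4
Step 2: 12-fold → factor 12
Step 3: 0.4 mL + 4.4 mL = 4.8 mL total → factor 4.8/0.4 = 12
Step 4: 2.5 mL brought to 15 mL → factor 15/2.5 = 6
Step 5: 0.4 mL + 9.6 mL = 10 mL total → factor 10/0.4 = 25
Overall dilution factor = 4 × 12 × 12 × 6 × 25 = 86400

8.64 × 10^4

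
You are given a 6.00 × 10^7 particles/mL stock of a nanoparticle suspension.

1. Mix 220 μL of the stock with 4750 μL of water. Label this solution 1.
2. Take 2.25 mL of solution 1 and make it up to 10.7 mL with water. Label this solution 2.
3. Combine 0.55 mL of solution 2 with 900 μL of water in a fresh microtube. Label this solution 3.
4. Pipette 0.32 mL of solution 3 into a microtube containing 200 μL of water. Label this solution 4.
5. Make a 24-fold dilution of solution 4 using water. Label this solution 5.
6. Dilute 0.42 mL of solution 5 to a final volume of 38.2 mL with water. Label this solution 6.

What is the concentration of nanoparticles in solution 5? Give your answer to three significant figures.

5.43 × 10^3 particles/mL

Step 1: 220 μL + 4750 μL = 4970 μL total → factor 4970/220 = 22.591
Step 2: 2.25 mL brought to 10.7 mL → factor 10.7/2.25 = 4.7556
Step 3: 0.55 mL + 900 μL = 1.45 mL total → factor 1.45/0.55 = 2.6364
Step 4: 0.32 mL + 200 μL = 0.52 mL total → factor 0.52/0.32 = 1.625
Step 5: 24-fold → factor 24
Dilution factor through solution 5 = 22.591 × 4.7556 × 2.6364 × 1.625 × 24 = 11046
[solution 5] = 6.00 × 10^7 particles/mL / 11046 = 5.43 × 10^3 particles/mL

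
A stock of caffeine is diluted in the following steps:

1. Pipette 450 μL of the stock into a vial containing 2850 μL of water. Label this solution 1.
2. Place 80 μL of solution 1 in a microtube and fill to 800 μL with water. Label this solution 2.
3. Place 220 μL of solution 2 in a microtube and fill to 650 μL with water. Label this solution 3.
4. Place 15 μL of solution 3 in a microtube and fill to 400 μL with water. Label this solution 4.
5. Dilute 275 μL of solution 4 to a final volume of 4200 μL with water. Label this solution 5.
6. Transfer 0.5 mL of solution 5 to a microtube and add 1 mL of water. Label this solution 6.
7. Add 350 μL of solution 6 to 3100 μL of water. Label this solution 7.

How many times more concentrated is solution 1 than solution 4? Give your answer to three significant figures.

788

Step 1: 450 μL + 2850 μL = 3300 μL total → factor 3300/450 = 7.3333
Step 2: 80 μL brought to 800 μL → factor 800/80 = 10
Step 3: 220 μL brought to 650 μL → factor 650/220 = 2.9545
Step 4: 15 μL brought to 400 μL → factor 400/15 = 26.667
Dilution factor to solution 1 = 7.3333; to solution 4 = 5777.8
[solution 1]/[solution 4] = (factor to solution 4)/(factor to solution 1) = 5777.8/7.3333 = 788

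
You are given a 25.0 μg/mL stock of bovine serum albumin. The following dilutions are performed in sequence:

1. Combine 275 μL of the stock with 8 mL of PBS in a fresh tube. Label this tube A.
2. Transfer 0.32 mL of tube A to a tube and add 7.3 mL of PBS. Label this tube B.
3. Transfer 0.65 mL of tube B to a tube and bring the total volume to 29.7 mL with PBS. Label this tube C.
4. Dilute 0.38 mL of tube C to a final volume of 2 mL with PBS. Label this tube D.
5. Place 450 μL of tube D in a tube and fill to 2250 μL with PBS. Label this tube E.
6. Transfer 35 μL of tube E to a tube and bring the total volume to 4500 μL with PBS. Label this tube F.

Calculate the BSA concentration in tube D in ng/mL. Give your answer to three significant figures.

0.145 ng/mL

Step 1: 275 μL + 8 mL = 8275 μL total → factor 8275/275 = 30.091
Step 2: 0.32 mL + 7.3 mL = 7.62 mL total → factor 7.62/0.32 = 23.812
Step 3: 0.65 mL brought to 29.7 mL → factor 29.7/0.65 = 45.692
Step 4: 0.38 mL brought to 2 mL → factor 2/0.38 = 5.2632
Dilution factor through tube D = 30.091 × 23.812 × 45.692 × 5.2632 = 1.7232 × 10^5
[tube D] = 25.0 μg/mL / 1.7232 × 10^5 = 0.0001451 μg/mL = 0.145 ng/mL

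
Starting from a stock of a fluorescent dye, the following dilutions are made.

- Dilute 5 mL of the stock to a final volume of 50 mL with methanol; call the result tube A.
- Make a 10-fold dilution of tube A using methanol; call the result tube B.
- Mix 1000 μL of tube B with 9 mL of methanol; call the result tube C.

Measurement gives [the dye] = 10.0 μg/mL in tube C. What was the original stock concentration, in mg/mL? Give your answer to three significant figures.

Step 1: 5 mL brought to 50 mL → factor 50/5 = 10
Step 2: 10-fold → factor 10
Step 3: 1000 μL + 9 mL = 10000 μL total → factor 10000/1000 = 10
Overall dilution factor = 10 × 10 × 10 = 1000
Stock = 10.0 μg/mL × 1000 = 1.000 × 10^4 μg/mL = 10.0 mg/mL

10.0 mg/mL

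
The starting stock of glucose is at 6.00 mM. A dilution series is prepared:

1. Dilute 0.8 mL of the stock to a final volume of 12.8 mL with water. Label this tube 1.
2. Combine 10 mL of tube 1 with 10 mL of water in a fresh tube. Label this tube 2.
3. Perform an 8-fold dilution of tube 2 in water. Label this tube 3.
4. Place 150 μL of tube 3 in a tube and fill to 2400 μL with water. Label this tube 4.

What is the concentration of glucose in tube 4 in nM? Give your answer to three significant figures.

Step 1: 0.8 mL brought to 12.8 mL → factor 12.8/0.8 = 16
Step 2: 10 mL + 10 mL = 20 mL total → factor 20/10 = 2
Step 3: 8-fold → factor 8
Step 4: 150 μL brought to 2400 μL → factor 2400/150 = 16
Overall dilution factor = 16 × 2 × 8 × 16 = 4096
Final = 6.00 mM / 4096 = 0.001465 mM = 1.46 × 10^3 nM

1.46 × 10^3 nM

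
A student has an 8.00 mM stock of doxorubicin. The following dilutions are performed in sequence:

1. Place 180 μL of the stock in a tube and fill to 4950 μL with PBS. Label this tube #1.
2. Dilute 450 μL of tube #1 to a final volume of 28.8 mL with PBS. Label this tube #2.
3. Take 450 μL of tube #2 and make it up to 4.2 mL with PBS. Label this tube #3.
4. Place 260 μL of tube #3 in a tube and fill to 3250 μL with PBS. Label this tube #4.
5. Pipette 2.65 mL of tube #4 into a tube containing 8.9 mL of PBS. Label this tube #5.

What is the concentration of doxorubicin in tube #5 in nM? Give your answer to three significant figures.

8.94 nM

Step 1: 180 μL brought to 4950 μL → factor 4950/180 = 27.5
Step 2: 450 μL brought to 28.8 mL → factor 28800/450 = 64
Step 3: 450 μL brought to 4.2 mL → factor 4200/450 = 9.3333
Step 4: 260 μL brought to 3250 μL → factor 3250/260 = 12.5
Step 5: 2.65 mL + 8.9 mL = 11.55 mL total → factor 11.55/2.65 = 4.3585
Overall dilution factor = 27.5 × 64 × 9.3333 × 12.5 × 4.3585 = 8.9494 × 10^5
Final = 8.00 mM / 8.9494 × 10^5 = 8.939 × 10^-6 mM = 8.94 nM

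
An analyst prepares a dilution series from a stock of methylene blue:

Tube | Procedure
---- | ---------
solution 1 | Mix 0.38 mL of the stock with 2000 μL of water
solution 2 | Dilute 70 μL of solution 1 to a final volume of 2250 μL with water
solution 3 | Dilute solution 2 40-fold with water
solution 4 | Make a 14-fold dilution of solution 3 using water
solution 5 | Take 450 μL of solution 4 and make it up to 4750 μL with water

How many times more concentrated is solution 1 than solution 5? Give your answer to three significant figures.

Step 1: 0.38 mL + 2000 μL = 2.38 mL total → factor 2.38/0.38 = 6.2632
Step 2: 70 μL brought to 2250 μL → factor 2250/70 = 32.143
Step 3: 40-fold → factor 40
Step 4: 14-fold → factor 14
Step 5: 450 μL brought to 4750 μL → factor 4750/450 = 10.556
Dilution factor to solution 1 = 6.2632; to solution 5 = 1.19 × 10^6
[solution 1]/[solution 5] = (factor to solution 5)/(factor to solution 1) = 1.19 × 10^6/6.2632 = 1.90 × 10^5

1.90 × 10^5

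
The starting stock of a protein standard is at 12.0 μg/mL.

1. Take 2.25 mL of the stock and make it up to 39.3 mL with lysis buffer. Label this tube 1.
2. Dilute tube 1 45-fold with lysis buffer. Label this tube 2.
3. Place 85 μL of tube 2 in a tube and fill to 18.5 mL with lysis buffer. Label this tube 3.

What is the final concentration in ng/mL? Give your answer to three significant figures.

Step 1: 2.25 mL brought to 39.3 mL → factor 39.3/2.25 = 17.467
Step 2: 45-fold → factor 45
Step 3: 85 μL brought to 18.5 mL → factor 18500/85 = 217.65
Overall dilution factor = 17.467 × 45 × 217.65 = 1.7107 × 10^5
Final = 12.0 μg/mL / 1.7107 × 10^5 = 7.015 × 10^-5 μg/mL = 0.0701 ng/mL

0.0701 ng/mL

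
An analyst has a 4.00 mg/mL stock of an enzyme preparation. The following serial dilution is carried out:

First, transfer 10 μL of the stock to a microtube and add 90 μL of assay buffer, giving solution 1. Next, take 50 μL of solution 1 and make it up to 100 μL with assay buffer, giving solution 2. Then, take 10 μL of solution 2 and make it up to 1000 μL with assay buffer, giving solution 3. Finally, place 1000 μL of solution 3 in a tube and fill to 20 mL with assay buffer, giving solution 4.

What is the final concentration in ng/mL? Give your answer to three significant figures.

100 ng/mL

Step 1: 10 μL + 90 μL = 100 μL total → factor 100/10 = 10
Step 2: 50 μL brought to 100 μL → factor 100/50 = 2
Step 3: 10 μL brought to 1000 μL → factor 1000/10 = 100
Step 4: 1000 μL brought to 20 mL → factor 20000/1000 = 20
Overall dilution factor = 10 × 2 × 100 × 20 = 40000
Final = 4.00 mg/mL / 40000 = 0.0001000 mg/mL = 100 ng/mL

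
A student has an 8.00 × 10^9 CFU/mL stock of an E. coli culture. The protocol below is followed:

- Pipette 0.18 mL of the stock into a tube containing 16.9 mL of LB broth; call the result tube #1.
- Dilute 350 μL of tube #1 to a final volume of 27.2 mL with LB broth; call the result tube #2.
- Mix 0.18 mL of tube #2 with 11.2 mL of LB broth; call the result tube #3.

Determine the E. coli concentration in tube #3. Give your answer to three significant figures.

1.72 × 10^4 CFU/mL

Step 1: 0.18 mL + 16.9 mL = 17.08 mL total → factor 17.08/0.18 = 94.889
Step 2: 350 μL brought to 27.2 mL → factor 27200/350 = 77.714
Step 3: 0.18 mL + 11.2 mL = 11.38 mL total → factor 11.38/0.18 = 63.222
Overall dilution factor = 94.889 × 77.714 × 63.222 = 4.6621 × 10^5
Final = 8.00 × 10^9 CFU/mL / 4.6621 × 10^5 = 1.72 × 10^4 CFU/mL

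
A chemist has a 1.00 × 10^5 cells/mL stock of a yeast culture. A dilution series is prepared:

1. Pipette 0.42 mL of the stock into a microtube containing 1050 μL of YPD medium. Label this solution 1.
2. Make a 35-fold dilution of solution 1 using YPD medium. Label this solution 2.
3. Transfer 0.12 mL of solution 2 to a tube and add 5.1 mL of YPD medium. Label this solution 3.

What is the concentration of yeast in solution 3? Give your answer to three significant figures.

18.8 cells/mL

Step 1: 0.42 mL + 1050 μL = 1.47 mL total → factor 1.47/0.42 = 3.5
Step 2: 35-fold → factor 35
Step 3: 0.12 mL + 5.1 mL = 5.22 mL total → factor 5.22/0.12 = 43.5
Overall dilution factor = 3.5 × 35 × 43.5 = 5328.8
Final = 1.00 × 10^5 cells/mL / 5328.8 = 18.8 cells/mL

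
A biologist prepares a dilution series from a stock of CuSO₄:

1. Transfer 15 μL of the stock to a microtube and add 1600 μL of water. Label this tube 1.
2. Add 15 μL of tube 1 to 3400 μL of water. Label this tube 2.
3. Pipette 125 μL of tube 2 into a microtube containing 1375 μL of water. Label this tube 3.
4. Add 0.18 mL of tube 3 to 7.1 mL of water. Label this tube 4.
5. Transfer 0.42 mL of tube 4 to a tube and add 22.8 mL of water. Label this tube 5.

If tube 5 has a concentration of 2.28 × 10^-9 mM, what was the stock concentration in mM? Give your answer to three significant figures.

1.50 mM

Step 1: 15 μL + 1600 μL = 1615 μL total → factor 1615/15 = 107.67
Step 2: 15 μL + 3400 μL = 3415 μL total → factor 3415/15 = 227.67
Step 3: 125 μL + 1375 μL = 1500 μL total → factor 1500/125 = 12
Step 4: 0.18 mL + 7.1 mL = 7.28 mL total → factor 7.28/0.18 = 40.444
Step 5: 0.42 mL + 22.8 mL = 23.22 mL total → factor 23.22/0.42 = 55.286
Overall dilution factor = 107.67 × 227.67 × 12 × 40.444 × 55.286 = 6.5771 × 10^8
Stock = 2.28 × 10^-9 mM × 6.5771 × 10^8 = 1.50 mM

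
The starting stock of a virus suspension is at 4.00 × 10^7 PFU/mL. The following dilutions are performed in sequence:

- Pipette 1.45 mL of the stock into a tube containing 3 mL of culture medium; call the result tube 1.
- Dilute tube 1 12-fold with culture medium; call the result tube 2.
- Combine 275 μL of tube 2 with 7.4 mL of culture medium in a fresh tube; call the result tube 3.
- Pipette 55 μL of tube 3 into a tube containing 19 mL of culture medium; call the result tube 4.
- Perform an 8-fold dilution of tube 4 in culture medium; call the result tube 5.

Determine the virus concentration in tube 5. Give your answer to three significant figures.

Step 1: 1.45 mL + 3 mL = 4.45 mL total → factor 4.45/1.45 = 3.069
Step 2: 12-fold → factor 12
Step 3: 275 μL + 7.4 mL = 7675 μL total → factor 7675/275 = 27.909
Step 4: 55 μL + 19 mL = 19055 μL total → factor 19055/55 = 346.45
Step 5: 8-fold → factor 8
Overall dilution factor = 3.069 × 12 × 27.909 × 346.45 × 8 = 2.8488 × 10^6
Final = 4.00 × 10^7 PFU/mL / 2.8488 × 10^6 = 14.0 PFU/mL

14.0 PFU/mL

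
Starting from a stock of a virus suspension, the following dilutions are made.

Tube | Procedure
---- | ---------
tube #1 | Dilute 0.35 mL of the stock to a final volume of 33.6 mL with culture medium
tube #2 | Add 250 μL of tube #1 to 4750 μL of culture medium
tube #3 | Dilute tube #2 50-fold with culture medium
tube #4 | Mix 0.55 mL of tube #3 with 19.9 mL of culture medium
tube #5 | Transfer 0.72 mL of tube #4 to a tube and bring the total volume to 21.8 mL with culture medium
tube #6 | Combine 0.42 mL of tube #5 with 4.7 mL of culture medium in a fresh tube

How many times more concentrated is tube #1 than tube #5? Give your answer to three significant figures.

1.13 × 10^6

Step 1: 0.35 mL brought to 33.6 mL → factor 33.6/0.35 = 96
Step 2: 250 μL + 4750 μL = 5000 μL total → factor 5000/250 = 20
Step 3: 50-fold → factor 50
Step 4: 0.55 mL + 19.9 mL = 20.45 mL total → factor 20.45/0.55 = 37.182
Step 5: 0.72 mL brought to 21.8 mL → factor 21.8/0.72 = 30.278
Dilution factor to tube #1 = 96; to tube #5 = 1.0808 × 10^8
[tube #1]/[tube #5] = (factor to tube #5)/(factor to tube #1) = 1.0808 × 10^8/96 = 1.13 × 10^6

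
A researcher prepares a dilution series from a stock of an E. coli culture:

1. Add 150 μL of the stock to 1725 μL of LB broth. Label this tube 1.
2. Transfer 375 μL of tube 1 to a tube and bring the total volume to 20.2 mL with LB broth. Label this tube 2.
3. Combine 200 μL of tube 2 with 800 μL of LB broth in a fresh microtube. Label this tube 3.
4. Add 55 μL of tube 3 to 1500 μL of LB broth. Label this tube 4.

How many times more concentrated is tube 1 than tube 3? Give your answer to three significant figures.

269

Step 1: 150 μL + 1725 μL = 1875 μL total → factor 1875/150 = 12.5
Step 2: 375 μL brought to 20.2 mL → factor 20200/375 = 53.867
Step 3: 200 μL + 800 μL = 1000 μL total → factor 1000/200 = 5
Dilution factor to tube 1 = 12.5; to tube 3 = 3366.7
[tube 1]/[tube 3] = (factor to tube 3)/(factor to tube 1) = 3366.7/12.5 = 269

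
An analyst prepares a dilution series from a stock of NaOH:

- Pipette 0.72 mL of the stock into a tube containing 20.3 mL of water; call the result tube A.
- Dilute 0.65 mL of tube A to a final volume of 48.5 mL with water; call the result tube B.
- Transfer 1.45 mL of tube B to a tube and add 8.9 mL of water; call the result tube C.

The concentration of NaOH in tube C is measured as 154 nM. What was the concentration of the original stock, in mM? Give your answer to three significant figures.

2.39 mM

Step 1: 0.72 mL + 20.3 mL = 21.02 mL total → factor 21.02/0.72 = 29.194
Step 2: 0.65 mL brought to 48.5 mL → factor 48.5/0.65 = 74.615
Step 3: 1.45 mL + 8.9 mL = 10.35 mL total → factor 10.35/1.45 = 7.1379
Overall dilution factor = 29.194 × 74.615 × 7.1379 = 15549
Stock = 154 nM × 15549 = 2.395 × 10^6 nM = 2.39 mM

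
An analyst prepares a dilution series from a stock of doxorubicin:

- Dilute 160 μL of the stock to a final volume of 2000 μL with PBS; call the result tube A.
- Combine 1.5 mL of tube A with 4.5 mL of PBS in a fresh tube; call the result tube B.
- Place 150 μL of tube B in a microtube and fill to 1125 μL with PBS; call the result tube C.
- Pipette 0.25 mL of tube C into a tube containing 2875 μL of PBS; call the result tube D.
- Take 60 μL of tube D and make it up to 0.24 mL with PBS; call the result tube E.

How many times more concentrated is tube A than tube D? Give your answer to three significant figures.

375

Step 1: 160 μL brought to 2000 μL → factor 2000/160 = 12.5
Step 2: 1.5 mL + 4.5 mL = 6 mL total → factor 6/1.5 = 4
Step 3: 150 μL brought to 1125 μL → factor 1125/150 = 7.5
Step 4: 0.25 mL + 2875 μL = 3.125 mL total → factor 3.125/0.25 = 12.5
Dilution factor to tube A = 12.5; to tube D = 4687.5
[tube A]/[tube D] = (factor to tube D)/(factor to tube A) = 4687.5/12.5 = 375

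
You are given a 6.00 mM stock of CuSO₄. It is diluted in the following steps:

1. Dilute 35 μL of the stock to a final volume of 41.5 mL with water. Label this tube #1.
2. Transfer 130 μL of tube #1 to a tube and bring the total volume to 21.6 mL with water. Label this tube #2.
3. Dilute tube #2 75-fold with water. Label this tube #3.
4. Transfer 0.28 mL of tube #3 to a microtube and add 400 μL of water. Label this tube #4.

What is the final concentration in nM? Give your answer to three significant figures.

0.167 nM

Step 1: 35 μL brought to 41.5 mL → factor 41500/35 = 1185.7
Step 2: 130 μL brought to 21.6 mL → factor 21600/130 = 166.15
Step 3: 75-fold → factor 75
Step 4: 0.28 mL + 400 μL = 0.68 mL total → factor 0.68/0.28 = 2.4286
Overall dilution factor = 1185.7 × 166.15 × 75 × 2.4286 = 3.5884 × 10^7
Final = 6.00 mM / 3.5884 × 10^7 = 1.672 × 10^-7 mM = 0.167 nM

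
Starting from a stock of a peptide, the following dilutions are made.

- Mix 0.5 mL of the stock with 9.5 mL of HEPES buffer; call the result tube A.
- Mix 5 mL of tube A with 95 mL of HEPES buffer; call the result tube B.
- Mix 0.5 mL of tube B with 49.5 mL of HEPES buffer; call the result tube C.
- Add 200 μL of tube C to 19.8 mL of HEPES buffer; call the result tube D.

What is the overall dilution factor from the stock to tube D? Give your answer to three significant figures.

4.00 × 10^6

Step 1: 0.5 mL + 9.5 mL = 10 mL total → factor 10/0.5 = 20
Step 2: 5 mL + 95 mL = 100 mL total → factor 100/5 = 20
Step 3: 0.5 mL + 49.5 mL = 50 mL total → factor 50/0.5 = 100
Step 4: 200 μL + 19.8 mL = 20000 μL total → factor 20000/200 = 100
Overall dilution factor = 20 × 20 × 100 × 100 = 4 × 10^6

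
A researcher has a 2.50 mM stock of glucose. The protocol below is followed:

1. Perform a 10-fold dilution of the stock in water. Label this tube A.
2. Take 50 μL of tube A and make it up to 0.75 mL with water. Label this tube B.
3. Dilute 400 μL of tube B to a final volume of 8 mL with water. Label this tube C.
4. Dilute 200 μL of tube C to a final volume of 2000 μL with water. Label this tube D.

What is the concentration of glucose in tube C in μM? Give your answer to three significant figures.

0.833 μM

Step 1: 10-fold → factor 10
Step 2: 50 μL brought to 0.75 mL → factor 750/50 = 15
Step 3: 400 μL brought to 8 mL → factor 8000/400 = 20
Dilution factor through tube C = 10 × 15 × 20 = 3000
[tube C] = 2.50 mM / 3000 = 0.0008333 mM = 0.833 μM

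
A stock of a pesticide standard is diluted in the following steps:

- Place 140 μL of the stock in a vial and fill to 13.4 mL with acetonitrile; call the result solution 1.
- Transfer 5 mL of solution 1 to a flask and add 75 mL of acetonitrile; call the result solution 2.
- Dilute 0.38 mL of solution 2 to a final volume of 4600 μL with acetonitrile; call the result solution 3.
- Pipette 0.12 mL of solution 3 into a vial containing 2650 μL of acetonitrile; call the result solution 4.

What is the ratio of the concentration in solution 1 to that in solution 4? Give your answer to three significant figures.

4.47 × 10^3

Step 1: 140 μL brought to 13.4 mL → factor 13400/140 = 95.714
Step 2: 5 mL + 75 mL = 80 mL total → factor 80/5 = 16
Step 3: 0.38 mL brought to 4600 μL → factor 4.6/0.38 = 12.105
Step 4: 0.12 mL + 2650 μL = 2.77 mL total → factor 2.77/0.12 = 23.083
Dilution factor to solution 1 = 95.714; to solution 4 = 4.2793 × 10^5
[solution 1]/[solution 4] = (factor to solution 4)/(factor to solution 1) = 4.2793 × 10^5/95.714 = 4.47 × 10^3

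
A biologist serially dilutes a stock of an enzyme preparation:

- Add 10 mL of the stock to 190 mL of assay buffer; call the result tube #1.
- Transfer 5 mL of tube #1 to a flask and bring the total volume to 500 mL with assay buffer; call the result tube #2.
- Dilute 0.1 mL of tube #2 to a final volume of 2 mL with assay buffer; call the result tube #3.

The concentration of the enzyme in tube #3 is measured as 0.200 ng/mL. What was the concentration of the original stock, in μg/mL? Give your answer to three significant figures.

Step 1: 10 mL + 190 mL = 200 mL total → factor 200/10 = 20
Step 2: 5 mL brought to 500 mL → factor 500/5 = 100
Step 3: 0.1 mL brought to 2 mL → factor 2/0.1 = 20
Overall dilution factor = 20 × 100 × 20 = 40000
Stock = 0.200 ng/mL × 40000 = 8000 ng/mL = 8.00 μg/mL

8.00 μg/mL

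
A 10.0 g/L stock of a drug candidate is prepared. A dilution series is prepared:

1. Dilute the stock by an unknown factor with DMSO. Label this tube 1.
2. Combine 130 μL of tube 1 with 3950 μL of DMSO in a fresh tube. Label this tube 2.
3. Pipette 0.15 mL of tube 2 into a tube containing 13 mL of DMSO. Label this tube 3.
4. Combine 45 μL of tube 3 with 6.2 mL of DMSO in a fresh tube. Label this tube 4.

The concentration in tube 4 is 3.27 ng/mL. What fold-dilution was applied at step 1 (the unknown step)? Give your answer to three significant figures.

Step 1: unknown factor x
Step 2: 130 μL + 3950 μL = 4080 μL total → factor 4080/130 = 31.385
Step 3: 0.15 mL + 13 mL = 13.15 mL total → factor 13.15/0.15 = 87.667
Step 4: 45 μL + 6.2 mL = 6245 μL total → factor 6245/45 = 138.78
Product of known-step factors = 3.8183 × 10^5
Overall factor = 10.0 g/L / (3.27 ng/mL) = 3.0581 × 10^6
x = 3.0581 × 10^6 / 3.8183 × 10^5 = 8.01

8.01-fold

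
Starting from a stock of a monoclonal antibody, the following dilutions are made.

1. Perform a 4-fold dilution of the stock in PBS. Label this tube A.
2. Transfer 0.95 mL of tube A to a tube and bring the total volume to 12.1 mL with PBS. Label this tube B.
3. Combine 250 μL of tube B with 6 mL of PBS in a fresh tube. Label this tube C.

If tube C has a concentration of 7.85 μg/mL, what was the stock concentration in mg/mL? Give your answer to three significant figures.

10.0 mg/mL

Step 1: 4-fold → factor 4
Step 2: 0.95 mL brought to 12.1 mL → factor 12.1/0.95 = 12.737
Step 3: 250 μL + 6 mL = 6250 μL total → factor 6250/250 = 25
Overall dilution factor = 4 × 12.737 × 25 = 1273.7
Stock = 7.85 μg/mL × 1273.7 = 9998 μg/mL = 10.0 mg/mL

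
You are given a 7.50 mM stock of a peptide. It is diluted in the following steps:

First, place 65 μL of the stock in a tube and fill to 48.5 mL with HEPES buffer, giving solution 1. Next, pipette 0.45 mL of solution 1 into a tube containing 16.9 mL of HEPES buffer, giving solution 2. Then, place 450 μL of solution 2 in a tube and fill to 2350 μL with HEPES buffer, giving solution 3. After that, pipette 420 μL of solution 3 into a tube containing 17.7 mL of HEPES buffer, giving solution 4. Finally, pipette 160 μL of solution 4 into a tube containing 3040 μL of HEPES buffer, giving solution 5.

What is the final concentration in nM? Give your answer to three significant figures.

Step 1: 65 μL brought to 48.5 mL → factor 48500/65 = 746.15
Step 2: 0.45 mL + 16.9 mL = 17.35 mL total → factor 17.35/0.45 = 38.556
Step 3: 450 μL brought to 2350 μL → factor 2350/450 = 5.2222
Step 4: 420 μL + 17.7 mL = 18120 μL total → factor 18120/420 = 43.143
Step 5: 160 μL + 3040 μL = 3200 μL total → factor 3200/160 = 20
Overall dilution factor = 746.15 × 38.556 × 5.2222 × 43.143 × 20 = 1.2963 × 10^8
Final = 7.50 mM / 1.2963 × 10^8 = 5.786 × 10^-8 mM = 0.0579 nM

0.0579 nM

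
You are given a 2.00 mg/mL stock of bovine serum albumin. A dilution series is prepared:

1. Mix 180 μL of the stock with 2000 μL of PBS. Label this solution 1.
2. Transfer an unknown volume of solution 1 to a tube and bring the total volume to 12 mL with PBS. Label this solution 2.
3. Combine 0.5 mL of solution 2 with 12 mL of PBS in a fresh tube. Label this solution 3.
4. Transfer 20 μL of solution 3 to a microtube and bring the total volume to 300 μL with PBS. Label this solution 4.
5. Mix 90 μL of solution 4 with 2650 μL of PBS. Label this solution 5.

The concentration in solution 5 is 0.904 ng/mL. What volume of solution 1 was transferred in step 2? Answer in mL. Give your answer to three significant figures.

Step 1: 180 μL + 2000 μL = 2180 μL total → factor 2180/180 = 12.111
Step 2: v brought to 12 mL → factor = 12 mL/v
Step 3: 0.5 mL + 12 mL = 12.5 mL total → factor 12.5/0.5 = 25
Step 4: 20 μL brought to 300 μL → factor 300/20 = 15
Step 5: 90 μL + 2650 μL = 2740 μL total → factor 2740/90 = 30.444
Product of known-step factors = 1.3827 × 10^5
Overall factor = 2.00 mg/mL / (0.904 ng/mL) = 2.2124 × 10^6
Step-2 factor = 2.2124 × 10^6 / 1.3827 × 10^5 = 16.001
v = 12 mL / 16.001 = 0.750 mL

0.750 mL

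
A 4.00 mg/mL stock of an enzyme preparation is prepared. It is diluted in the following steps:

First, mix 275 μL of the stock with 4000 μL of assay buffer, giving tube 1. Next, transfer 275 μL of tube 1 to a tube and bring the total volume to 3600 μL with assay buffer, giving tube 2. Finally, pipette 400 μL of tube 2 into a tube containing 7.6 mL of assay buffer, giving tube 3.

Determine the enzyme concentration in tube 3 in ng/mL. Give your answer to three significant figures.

Step 1: 275 μL + 4000 μL = 4275 μL total → factor 4275/275 = 15.545
Step 2: 275 μL brought to 3600 μL → factor 3600/275 = 13.091
Step 3: 400 μL + 7.6 mL = 8000 μL total → factor 8000/400 = 20
Overall dilution factor = 15.545 × 13.091 × 20 = 4070.1
Final = 4.00 mg/mL / 4070.1 = 0.0009828 mg/mL = 983 ng/mL

983 ng/mL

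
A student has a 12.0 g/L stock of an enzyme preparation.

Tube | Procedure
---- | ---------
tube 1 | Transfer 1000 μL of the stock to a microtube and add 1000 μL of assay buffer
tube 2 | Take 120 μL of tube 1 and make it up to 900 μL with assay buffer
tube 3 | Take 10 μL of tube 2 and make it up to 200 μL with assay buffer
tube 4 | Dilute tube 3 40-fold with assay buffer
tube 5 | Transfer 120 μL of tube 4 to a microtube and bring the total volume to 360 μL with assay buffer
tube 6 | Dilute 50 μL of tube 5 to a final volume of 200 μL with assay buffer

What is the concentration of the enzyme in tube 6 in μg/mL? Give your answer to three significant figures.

Step 1: 1000 μL + 1000 μL = 2000 μL total → factor 2000/1000 = 2
Step 2: 120 μL brought to 900 μL → factor 900/120 = 7.5
Step 3: 10 μL brought to 200 μL → factor 200/10 = 20
Step 4: 40-fold → factor 40
Step 5: 120 μL brought to 360 μL → factor 360/120 = 3
Step 6: 50 μL brought to 200 μL → factor 200/50 = 4
Overall dilution factor = 2 × 7.5 × 20 × 40 × 3 × 4 = 1.44 × 10^5
Final = 12.0 g/L / 1.44 × 10^5 = 8.333 × 10^-5 g/L = 0.0833 μg/mL

0.0833 μg/mL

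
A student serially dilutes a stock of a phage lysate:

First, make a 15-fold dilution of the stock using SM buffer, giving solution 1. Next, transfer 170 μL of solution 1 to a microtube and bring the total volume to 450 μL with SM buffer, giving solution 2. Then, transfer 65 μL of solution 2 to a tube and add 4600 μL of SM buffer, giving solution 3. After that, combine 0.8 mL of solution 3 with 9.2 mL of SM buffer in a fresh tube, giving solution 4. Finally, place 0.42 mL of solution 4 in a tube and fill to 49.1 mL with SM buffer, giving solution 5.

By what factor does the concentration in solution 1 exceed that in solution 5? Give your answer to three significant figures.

2.78 × 10^5

Step 1: 15-fold → factor 15
Step 2: 170 μL brought to 450 μL → factor 450/170 = 2.6471
Step 3: 65 μL + 4600 μL = 4665 μL total → factor 4665/65 = 71.769
Step 4: 0.8 mL + 9.2 mL = 10 mL total → factor 10/0.8 = 12.5
Step 5: 0.42 mL brought to 49.1 mL → factor 49.1/0.42 = 116.9
Dilution factor to solution 1 = 15; to solution 5 = 4.1642 × 10^6
[solution 1]/[solution 5] = (factor to solution 5)/(factor to solution 1) = 4.1642 × 10^6/15 = 2.78 × 10^5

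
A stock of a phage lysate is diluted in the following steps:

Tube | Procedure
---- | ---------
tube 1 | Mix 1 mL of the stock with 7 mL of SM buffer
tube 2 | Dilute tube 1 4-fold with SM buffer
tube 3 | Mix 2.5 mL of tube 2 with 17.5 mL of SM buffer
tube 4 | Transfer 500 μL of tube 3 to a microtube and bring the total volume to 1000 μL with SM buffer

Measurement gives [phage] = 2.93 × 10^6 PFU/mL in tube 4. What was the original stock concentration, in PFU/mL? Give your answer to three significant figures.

Step 1: 1 mL + 7 mL = 8 mL total → factor 8/1 = 8
Step 2: 4-fold → factor 4
Step 3: 2.5 mL + 17.5 mL = 20 mL total → factor 20/2.5 = 8
Step 4: 500 μL brought to 1000 μL → factor 1000/500 = 2
Overall dilution factor = 8 × 4 × 8 × 2 = 512
Stock = 2.93 × 10^6 PFU/mL × 512 = 1.50 × 10^9 PFU/mL

1.50 × 10^9 PFU/mL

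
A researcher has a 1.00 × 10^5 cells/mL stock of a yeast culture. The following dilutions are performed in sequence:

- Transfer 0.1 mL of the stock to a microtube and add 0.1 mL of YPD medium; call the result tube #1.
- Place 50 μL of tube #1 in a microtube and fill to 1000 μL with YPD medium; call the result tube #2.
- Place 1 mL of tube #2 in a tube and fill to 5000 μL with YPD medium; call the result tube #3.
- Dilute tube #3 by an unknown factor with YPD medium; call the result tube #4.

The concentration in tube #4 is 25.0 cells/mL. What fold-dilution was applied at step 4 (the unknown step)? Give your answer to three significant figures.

Step 1: 0.1 mL + 0.1 mL = 0.2 mL total → factor 0.2/0.1 = 2
Step 2: 50 μL brought to 1000 μL → factor 1000/50 = 20
Step 3: 1 mL brought to 5000 μL → factor 5/1 = 5
Step 4: unknown factor x
Product of known-step factors = 200
Overall factor = 1.00 × 10^5 cells/mL / (25.0 cells/mL) = 4000
x = 4000 / 200 = 20.0

20.0-fold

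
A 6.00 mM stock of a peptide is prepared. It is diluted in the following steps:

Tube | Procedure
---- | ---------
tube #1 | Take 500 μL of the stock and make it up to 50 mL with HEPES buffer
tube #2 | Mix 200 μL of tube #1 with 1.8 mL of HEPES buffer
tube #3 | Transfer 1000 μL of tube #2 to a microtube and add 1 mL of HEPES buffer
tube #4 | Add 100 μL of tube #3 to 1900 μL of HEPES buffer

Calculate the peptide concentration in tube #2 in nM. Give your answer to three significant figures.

6.00 × 10^3 nM

Step 1: 500 μL brought to 50 mL → factor 50000/500 = 100
Step 2: 200 μL + 1.8 mL = 2000 μL total → factor 2000/200 = 10
Dilution factor through tube #2 = 100 × 10 = 1000
[tube #2] = 6.00 mM / 1000 = 0.006000 mM = 6.00 × 10^3 nM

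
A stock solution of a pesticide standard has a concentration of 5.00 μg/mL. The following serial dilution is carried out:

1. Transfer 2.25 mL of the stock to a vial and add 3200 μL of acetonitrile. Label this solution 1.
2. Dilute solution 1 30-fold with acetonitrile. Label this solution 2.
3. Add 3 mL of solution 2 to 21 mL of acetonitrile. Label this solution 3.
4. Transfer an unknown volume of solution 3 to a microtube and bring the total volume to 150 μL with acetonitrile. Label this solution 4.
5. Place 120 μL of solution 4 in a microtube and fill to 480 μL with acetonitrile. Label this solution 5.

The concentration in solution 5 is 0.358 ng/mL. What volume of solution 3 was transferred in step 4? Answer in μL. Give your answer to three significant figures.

Step 1: 2.25 mL + 3200 μL = 5.45 mL total → factor 5.45/2.25 = 2.4222
Step 2: 30-fold → factor 30
Step 3: 3 mL + 21 mL = 24 mL total → factor 24/3 = 8
Step 4: v brought to 150 μL → factor = 150 μL/v
Step 5: 120 μL brought to 480 μL → factor 480/120 = 4
Product of known-step factors = 2325.3
Overall factor = 5.00 μg/mL / (0.358 ng/mL) = 13966
Step-4 factor = 13966 / 2325.3 = 6.0062
v = 150 μL / 6.0062 = 25.0 μL

25.0 μL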